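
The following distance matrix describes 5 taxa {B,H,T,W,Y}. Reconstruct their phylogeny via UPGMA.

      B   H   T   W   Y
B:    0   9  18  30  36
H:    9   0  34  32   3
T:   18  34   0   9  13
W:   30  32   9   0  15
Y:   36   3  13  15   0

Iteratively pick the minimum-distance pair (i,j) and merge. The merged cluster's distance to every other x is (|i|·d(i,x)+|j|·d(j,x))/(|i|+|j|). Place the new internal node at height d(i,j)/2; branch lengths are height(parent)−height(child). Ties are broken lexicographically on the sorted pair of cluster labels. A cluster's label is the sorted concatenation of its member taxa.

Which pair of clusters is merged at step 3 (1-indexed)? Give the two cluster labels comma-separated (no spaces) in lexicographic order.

iteration 1: select H,Y (d=3); attach at lengths (3/2, 3/2); label the merged cluster HY
  updated: d(B,HY)=45/2, d(HY,T)=47/2, d(HY,W)=47/2
iteration 2: select T,W (d=9); attach at lengths (9/2, 9/2); label the merged cluster TW
  updated: d(B,TW)=24, d(HY,TW)=47/2
iteration 3: select B,HY (d=45/2); attach at lengths (45/4, 39/4); label the merged cluster BHY
  updated: d(BHY,TW)=71/3
iteration 4: select BHY,TW (d=71/3); attach at lengths (7/12, 22/3); label the merged cluster BHTWY
final tree: ((B:45/4,(H:3/2,Y:3/2):39/4):7/12,(T:9/2,W:9/2):22/3)
total length: 491/12

B,HY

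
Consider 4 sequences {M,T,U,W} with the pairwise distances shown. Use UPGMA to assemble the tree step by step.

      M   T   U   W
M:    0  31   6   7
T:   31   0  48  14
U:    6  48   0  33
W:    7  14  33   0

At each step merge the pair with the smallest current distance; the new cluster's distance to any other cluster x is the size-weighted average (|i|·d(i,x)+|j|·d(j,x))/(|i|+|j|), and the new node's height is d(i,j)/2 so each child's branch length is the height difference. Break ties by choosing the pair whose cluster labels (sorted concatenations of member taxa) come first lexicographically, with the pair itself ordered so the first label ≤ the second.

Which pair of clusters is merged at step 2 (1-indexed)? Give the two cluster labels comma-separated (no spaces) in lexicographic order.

T,W

step 1: merge (M,U) at d=6; branch lengths M→3, U→3; new cluster MU
  updated: d(MU,T)=79/2, d(MU,W)=20
step 2: merge (T,W) at d=14; branch lengths T→7, W→7; new cluster TW
  updated: d(MU,TW)=119/4
step 3: merge (MU,TW) at d=119/4; branch lengths MU→95/8, TW→63/8; new cluster MTUW
final tree: ((M:3,U:3):95/8,(T:7,W:7):63/8)
total length: 159/4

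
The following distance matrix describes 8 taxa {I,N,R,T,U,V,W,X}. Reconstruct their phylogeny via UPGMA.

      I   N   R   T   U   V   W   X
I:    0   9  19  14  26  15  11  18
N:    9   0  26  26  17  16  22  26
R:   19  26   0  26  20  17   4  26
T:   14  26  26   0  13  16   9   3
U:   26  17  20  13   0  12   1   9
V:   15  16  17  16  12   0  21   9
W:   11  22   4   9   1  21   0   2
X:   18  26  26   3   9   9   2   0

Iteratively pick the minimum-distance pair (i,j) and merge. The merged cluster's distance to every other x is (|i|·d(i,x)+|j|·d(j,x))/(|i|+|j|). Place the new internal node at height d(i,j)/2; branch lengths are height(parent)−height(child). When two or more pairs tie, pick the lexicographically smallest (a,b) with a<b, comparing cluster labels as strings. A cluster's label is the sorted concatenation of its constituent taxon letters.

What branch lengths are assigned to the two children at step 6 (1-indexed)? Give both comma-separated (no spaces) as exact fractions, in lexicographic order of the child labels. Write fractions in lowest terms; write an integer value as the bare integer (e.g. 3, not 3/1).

1. join U+W (d=1) ⇒ UW; edges |U|=1/2, |W|=1/2
  updated: d(I,UW)=37/2, d(N,UW)=39/2, d(R,UW)=12, d(T,UW)=11, d(UW,V)=33/2, d(UW,X)=11/2
2. join T+X (d=3) ⇒ TX; edges |T|=3/2, |X|=3/2
  updated: d(I,TX)=16, d(N,TX)=26, d(R,TX)=26, d(TX,UW)=33/4, d(TX,V)=25/2
3. join TX+UW (d=33/4) ⇒ TUWX; edges |TX|=21/8, |UW|=29/8
  updated: d(I,TUWX)=69/4, d(N,TUWX)=91/4, d(R,TUWX)=19, d(TUWX,V)=29/2
4. join I+N (d=9) ⇒ IN; edges |I|=9/2, |N|=9/2
  updated: d(IN,R)=45/2, d(IN,TUWX)=20, d(IN,V)=31/2
5. join TUWX+V (d=29/2) ⇒ TUVWX; edges |TUWX|=25/8, |V|=29/4
  updated: d(IN,TUVWX)=191/10, d(R,TUVWX)=93/5
6. join R+TUVWX (d=93/5) ⇒ RTUVWX; edges |R|=93/10, |TUVWX|=41/20
  updated: d(IN,RTUVWX)=59/3
7. join IN+RTUVWX (d=59/3) ⇒ INRTUVWX; edges |IN|=16/3, |RTUVWX|=8/15
final tree: ((I:9/2,N:9/2):16/3,(R:93/10,(((T:3/2,X:3/2):21/8,(U:1/2,W:1/2):29/8):25/8,V:29/4):41/20):8/15)
total length: 5621/120

93/10,41/20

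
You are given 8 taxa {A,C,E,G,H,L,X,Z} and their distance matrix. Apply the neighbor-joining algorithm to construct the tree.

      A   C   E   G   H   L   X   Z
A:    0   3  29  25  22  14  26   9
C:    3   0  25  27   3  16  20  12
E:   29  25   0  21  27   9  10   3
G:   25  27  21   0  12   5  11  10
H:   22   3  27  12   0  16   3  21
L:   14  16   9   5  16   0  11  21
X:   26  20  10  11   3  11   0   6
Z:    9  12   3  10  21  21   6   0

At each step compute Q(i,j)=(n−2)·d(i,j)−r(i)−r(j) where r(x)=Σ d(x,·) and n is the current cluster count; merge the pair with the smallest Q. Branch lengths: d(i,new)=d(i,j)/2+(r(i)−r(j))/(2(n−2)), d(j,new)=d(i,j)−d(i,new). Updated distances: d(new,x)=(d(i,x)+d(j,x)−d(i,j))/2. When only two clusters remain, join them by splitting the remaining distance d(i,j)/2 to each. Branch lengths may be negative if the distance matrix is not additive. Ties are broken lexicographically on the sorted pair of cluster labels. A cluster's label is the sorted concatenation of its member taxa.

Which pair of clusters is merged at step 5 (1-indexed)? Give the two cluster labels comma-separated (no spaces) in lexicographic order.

step 1: merge (A,C) at d=3, Q=-216; branch lengths A→10/3, C→-1/3; new cluster AC
  updated: d(AC,E)=51/2, d(AC,G)=49/2, d(AC,H)=11, d(AC,L)=27/2, d(AC,X)=43/2, d(AC,Z)=9
step 2: merge (E,Z) at d=3, Q=-301/2; branch lengths E→81/20, Z→-21/20; new cluster EZ
  updated: d(AC,EZ)=63/4, d(EZ,G)=14, d(EZ,H)=45/2, d(EZ,L)=27/2, d(EZ,X)=13/2
step 3: merge (AC,H) at d=11, Q=-427/4; branch lengths AC→263/32, H→89/32; new cluster ACH
  updated: d(ACH,EZ)=109/8, d(ACH,G)=51/4, d(ACH,L)=37/4, d(ACH,X)=27/4
step 4: merge (G,L) at d=5, Q=-133/2; branch lengths G→19/6, L→11/6; new cluster GL
  updated: d(ACH,GL)=17/2, d(EZ,GL)=45/4, d(GL,X)=17/2
step 5: merge (ACH,GL) at d=17/2, Q=-321/8; branch lengths ACH→141/32, GL→131/32; new cluster ACGHL
  updated: d(ACGHL,EZ)=131/16, d(ACGHL,X)=27/8
step 6: merge (ACGHL,EZ) at d=131/16, Q=-289/16; branch lengths ACGHL→81/32, EZ→181/32; new cluster ACEGHLZ
  updated: d(ACEGHLZ,X)=27/32
step 7: merge (ACEGHLZ,X) at d=27/32; branch lengths ACEGHLZ→27/64, X→27/64; new cluster ACEGHLXZ
final tree: (((((A:10/3,C:-1/3):263/32,H:89/32):141/32,(G:19/6,L:11/6):131/32):81/32,(E:81/20,Z:-21/20):181/32):27/64,X:27/64)
total length: 1265/32

ACH,GL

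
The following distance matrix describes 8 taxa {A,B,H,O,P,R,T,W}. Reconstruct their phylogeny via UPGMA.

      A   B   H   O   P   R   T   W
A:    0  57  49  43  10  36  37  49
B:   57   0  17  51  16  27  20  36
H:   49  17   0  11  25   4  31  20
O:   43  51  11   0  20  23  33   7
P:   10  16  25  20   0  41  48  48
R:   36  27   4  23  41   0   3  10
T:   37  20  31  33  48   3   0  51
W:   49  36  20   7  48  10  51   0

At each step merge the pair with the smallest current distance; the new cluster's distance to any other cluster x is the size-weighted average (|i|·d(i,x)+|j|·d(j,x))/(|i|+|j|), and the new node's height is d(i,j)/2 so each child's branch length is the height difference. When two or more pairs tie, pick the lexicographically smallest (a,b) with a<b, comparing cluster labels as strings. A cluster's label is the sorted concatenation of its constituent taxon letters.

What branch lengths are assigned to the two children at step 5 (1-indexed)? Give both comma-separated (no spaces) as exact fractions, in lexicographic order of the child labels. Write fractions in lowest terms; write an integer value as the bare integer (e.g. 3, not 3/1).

1. join R+T (d=3) ⇒ RT; edges |R|=3/2, |T|=3/2
  updated: d(A,RT)=73/2, d(B,RT)=47/2, d(H,RT)=35/2, d(O,RT)=28, d(P,RT)=89/2, d(RT,W)=61/2
2. join O+W (d=7) ⇒ OW; edges |O|=7/2, |W|=7/2
  updated: d(A,OW)=46, d(B,OW)=87/2, d(H,OW)=31/2, d(OW,P)=34, d(OW,RT)=117/4
3. join A+P (d=10) ⇒ AP; edges |A|=5, |P|=5
  updated: d(AP,B)=73/2, d(AP,H)=37, d(AP,OW)=40, d(AP,RT)=81/2
4. join H+OW (d=31/2) ⇒ HOW; edges |H|=31/4, |OW|=17/4
  updated: d(AP,HOW)=39, d(B,HOW)=104/3, d(HOW,RT)=76/3
5. join B+RT (d=47/2) ⇒ BRT; edges |B|=47/4, |RT|=41/4
  updated: d(AP,BRT)=235/6, d(BRT,HOW)=256/9
6. join BRT+HOW (d=256/9) ⇒ BHORTW; edges |BRT|=89/36, |HOW|=233/36
  updated: d(AP,BHORTW)=469/12
7. join AP+BHORTW (d=469/12) ⇒ ABHOPRTW; edges |AP|=349/24, |BHORTW|=383/72
final tree: ((A:5,P:5):349/24,((B:47/4,(R:3/2,T:3/2):41/4):89/36,(H:31/4,(O:7/2,W:7/2):17/4):233/36):383/72)
total length: 2981/36

47/4,41/4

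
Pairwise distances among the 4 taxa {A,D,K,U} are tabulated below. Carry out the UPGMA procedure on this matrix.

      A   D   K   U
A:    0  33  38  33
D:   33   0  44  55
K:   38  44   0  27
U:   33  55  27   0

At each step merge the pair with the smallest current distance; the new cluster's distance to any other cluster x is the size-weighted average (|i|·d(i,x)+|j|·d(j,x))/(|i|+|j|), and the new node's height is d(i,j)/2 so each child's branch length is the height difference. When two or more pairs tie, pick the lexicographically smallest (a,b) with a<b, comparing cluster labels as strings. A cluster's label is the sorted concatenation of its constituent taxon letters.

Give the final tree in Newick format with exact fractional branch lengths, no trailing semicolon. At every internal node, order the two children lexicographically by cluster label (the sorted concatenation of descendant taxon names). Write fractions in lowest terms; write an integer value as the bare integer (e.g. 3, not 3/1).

1. join K+U (d=27) ⇒ KU; edges |K|=27/2, |U|=27/2
  updated: d(A,KU)=71/2, d(D,KU)=99/2
2. join A+D (d=33) ⇒ AD; edges |A|=33/2, |D|=33/2
  updated: d(AD,KU)=85/2
3. join AD+KU (d=85/2) ⇒ ADKU; edges |AD|=19/4, |KU|=31/4
final tree: ((A:33/2,D:33/2):19/4,(K:27/2,U:27/2):31/4)
total length: 145/2

((A:33/2,D:33/2):19/4,(K:27/2,U:27/2):31/4)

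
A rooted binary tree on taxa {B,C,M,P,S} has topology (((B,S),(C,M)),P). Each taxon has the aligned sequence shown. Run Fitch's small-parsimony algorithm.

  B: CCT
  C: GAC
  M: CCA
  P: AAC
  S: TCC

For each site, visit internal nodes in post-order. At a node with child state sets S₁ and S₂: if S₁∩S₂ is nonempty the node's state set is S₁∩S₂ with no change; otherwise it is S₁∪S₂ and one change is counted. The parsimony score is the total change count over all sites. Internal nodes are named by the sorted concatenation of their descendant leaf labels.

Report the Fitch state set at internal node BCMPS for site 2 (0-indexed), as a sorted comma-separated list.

C

BS@0: {C} ∪ {T} = {C,T} (union, +1)
CM@0: {G} ∪ {C} = {C,G} (union, +1)
BCMS@0: {C,T} ∩ {C,G} = {C} (intersection, +0)
BCMPS@0: {C} ∪ {A} = {A,C} (union, +1)
BS@1: {C} ∩ {C} = {C} (intersection, +0)
CM@1: {A} ∪ {C} = {A,C} (union, +1)
BCMS@1: {C} ∩ {A,C} = {C} (intersection, +0)
BCMPS@1: {C} ∪ {A} = {A,C} (union, +1)
BS@2: {T} ∪ {C} = {C,T} (union, +1)
CM@2: {C} ∪ {A} = {A,C} (union, +1)
BCMS@2: {C,T} ∩ {A,C} = {C} (intersection, +0)
BCMPS@2: {C} ∩ {C} = {C} (intersection, +0)
per-site changes: [3, 2, 2]; total = 7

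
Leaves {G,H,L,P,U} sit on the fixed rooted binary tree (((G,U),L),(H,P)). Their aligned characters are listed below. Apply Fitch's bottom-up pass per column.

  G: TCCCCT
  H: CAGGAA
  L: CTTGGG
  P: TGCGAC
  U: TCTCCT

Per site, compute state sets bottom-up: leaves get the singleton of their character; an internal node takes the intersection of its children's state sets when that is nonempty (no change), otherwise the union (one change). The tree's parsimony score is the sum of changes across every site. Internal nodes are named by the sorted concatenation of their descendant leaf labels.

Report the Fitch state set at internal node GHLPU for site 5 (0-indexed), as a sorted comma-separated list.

[col 0] GU: children G:{T}, U:{T} ∩→ {T}; cost 0
[col 0] GLU: children GU:{T}, L:{C} ∪→ {C,T}; cost 1
[col 0] HP: children H:{C}, P:{T} ∪→ {C,T}; cost 1
[col 0] GHLPU: children GLU:{C,T}, HP:{C,T} ∩→ {C,T}; cost 0
[col 1] GU: children G:{C}, U:{C} ∩→ {C}; cost 0
[col 1] GLU: children GU:{C}, L:{T} ∪→ {C,T}; cost 1
[col 1] HP: children H:{A}, P:{G} ∪→ {A,G}; cost 1
[col 1] GHLPU: children GLU:{C,T}, HP:{A,G} ∪→ {A,C,G,T}; cost 1
[col 2] GU: children G:{C}, U:{T} ∪→ {C,T}; cost 1
[col 2] GLU: children GU:{C,T}, L:{T} ∩→ {T}; cost 0
[col 2] HP: children H:{G}, P:{C} ∪→ {C,G}; cost 1
[col 2] GHLPU: children GLU:{T}, HP:{C,G} ∪→ {C,G,T}; cost 1
[col 3] GU: children G:{C}, U:{C} ∩→ {C}; cost 0
[col 3] GLU: children GU:{C}, L:{G} ∪→ {C,G}; cost 1
[col 3] HP: children H:{G}, P:{G} ∩→ {G}; cost 0
[col 3] GHLPU: children GLU:{C,G}, HP:{G} ∩→ {G}; cost 0
[col 4] GU: children G:{C}, U:{C} ∩→ {C}; cost 0
[col 4] GLU: children GU:{C}, L:{G} ∪→ {C,G}; cost 1
[col 4] HP: children H:{A}, P:{A} ∩→ {A}; cost 0
[col 4] GHLPU: children GLU:{C,G}, HP:{A} ∪→ {A,C,G}; cost 1
[col 5] GU: children G:{T}, U:{T} ∩→ {T}; cost 0
[col 5] GLU: children GU:{T}, L:{G} ∪→ {G,T}; cost 1
[col 5] HP: children H:{A}, P:{C} ∪→ {A,C}; cost 1
[col 5] GHLPU: children GLU:{G,T}, HP:{A,C} ∪→ {A,C,G,T}; cost 1
per-site changes: [2, 3, 3, 1, 2, 3]; total = 14

A,C,G,T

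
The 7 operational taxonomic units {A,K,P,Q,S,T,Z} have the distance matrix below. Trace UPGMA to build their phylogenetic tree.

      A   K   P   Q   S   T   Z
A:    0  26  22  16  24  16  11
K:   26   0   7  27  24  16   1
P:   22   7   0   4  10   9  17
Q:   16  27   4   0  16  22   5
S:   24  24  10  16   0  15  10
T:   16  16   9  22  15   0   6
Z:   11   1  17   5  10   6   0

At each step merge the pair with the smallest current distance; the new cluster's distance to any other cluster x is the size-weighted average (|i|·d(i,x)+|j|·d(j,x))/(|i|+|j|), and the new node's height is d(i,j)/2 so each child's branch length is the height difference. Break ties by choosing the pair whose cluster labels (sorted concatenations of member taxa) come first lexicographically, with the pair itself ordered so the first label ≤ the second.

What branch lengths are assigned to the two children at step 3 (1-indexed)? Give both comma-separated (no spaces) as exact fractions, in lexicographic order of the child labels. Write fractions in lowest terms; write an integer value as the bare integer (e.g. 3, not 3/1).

5,11/2

step 1: merge (K,Z) at d=1; branch lengths K→1/2, Z→1/2; new cluster KZ
  updated: d(A,KZ)=37/2, d(KZ,P)=12, d(KZ,Q)=16, d(KZ,S)=17, d(KZ,T)=11
step 2: merge (P,Q) at d=4; branch lengths P→2, Q→2; new cluster PQ
  updated: d(A,PQ)=19, d(KZ,PQ)=14, d(PQ,S)=13, d(PQ,T)=31/2
step 3: merge (KZ,T) at d=11; branch lengths KZ→5, T→11/2; new cluster KTZ
  updated: d(A,KTZ)=53/3, d(KTZ,PQ)=29/2, d(KTZ,S)=49/3
step 4: merge (PQ,S) at d=13; branch lengths PQ→9/2, S→13/2; new cluster PQS
  updated: d(A,PQS)=62/3, d(KTZ,PQS)=136/9
step 5: merge (KTZ,PQS) at d=136/9; branch lengths KTZ→37/18, PQS→19/18; new cluster KPQSTZ
  updated: d(A,KPQSTZ)=115/6
step 6: merge (A,KPQSTZ) at d=115/6; branch lengths A→115/12, KPQSTZ→73/36; new cluster AKPQSTZ
final tree: (A:115/12,(((K:1/2,Z:1/2):5,T:11/2):37/18,((P:2,Q:2):9/2,S:13/2):19/18):73/36)
total length: 371/9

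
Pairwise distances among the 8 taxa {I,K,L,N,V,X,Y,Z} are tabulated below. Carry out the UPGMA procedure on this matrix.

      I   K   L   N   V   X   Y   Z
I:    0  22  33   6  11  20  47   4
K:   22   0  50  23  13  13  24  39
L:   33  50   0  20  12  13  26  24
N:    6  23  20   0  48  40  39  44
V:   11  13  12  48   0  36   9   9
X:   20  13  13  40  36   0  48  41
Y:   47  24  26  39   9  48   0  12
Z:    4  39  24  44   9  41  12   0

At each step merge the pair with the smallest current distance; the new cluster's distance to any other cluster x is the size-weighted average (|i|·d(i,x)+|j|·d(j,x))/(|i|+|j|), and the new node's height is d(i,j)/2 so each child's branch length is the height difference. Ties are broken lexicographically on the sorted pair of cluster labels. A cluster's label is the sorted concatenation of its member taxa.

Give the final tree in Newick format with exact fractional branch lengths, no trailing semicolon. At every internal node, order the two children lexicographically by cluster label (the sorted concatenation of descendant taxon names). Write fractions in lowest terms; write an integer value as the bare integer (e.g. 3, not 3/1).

step 1: merge (I,Z) at d=4; branch lengths I→2, Z→2; new cluster IZ
  updated: d(IZ,K)=61/2, d(IZ,L)=57/2, d(IZ,N)=25, d(IZ,V)=10, d(IZ,X)=61/2, d(IZ,Y)=59/2
step 2: merge (V,Y) at d=9; branch lengths V→9/2, Y→9/2; new cluster VY
  updated: d(IZ,VY)=79/4, d(K,VY)=37/2, d(L,VY)=19, d(N,VY)=87/2, d(VY,X)=42
step 3: merge (K,X) at d=13; branch lengths K→13/2, X→13/2; new cluster KX
  updated: d(IZ,KX)=61/2, d(KX,L)=63/2, d(KX,N)=63/2, d(KX,VY)=121/4
step 4: merge (L,VY) at d=19; branch lengths L→19/2, VY→5; new cluster LVY
  updated: d(IZ,LVY)=68/3, d(KX,LVY)=92/3, d(LVY,N)=107/3
step 5: merge (IZ,LVY) at d=68/3; branch lengths IZ→28/3, LVY→11/6; new cluster ILVYZ
  updated: d(ILVYZ,KX)=153/5, d(ILVYZ,N)=157/5
step 6: merge (ILVYZ,KX) at d=153/5; branch lengths ILVYZ→119/30, KX→44/5; new cluster IKLVXYZ
  updated: d(IKLVXYZ,N)=220/7
step 7: merge (IKLVXYZ,N) at d=220/7; branch lengths IKLVXYZ→29/70, N→110/7; new cluster IKLNVXYZ
final tree: ((((I:2,Z:2):28/3,(L:19/2,(V:9/2,Y:9/2):5):11/6):119/30,(K:13/2,X:13/2):44/5):29/70,N:110/7)
total length: 8459/105

((((I:2,Z:2):28/3,(L:19/2,(V:9/2,Y:9/2):5):11/6):119/30,(K:13/2,X:13/2):44/5):29/70,N:110/7)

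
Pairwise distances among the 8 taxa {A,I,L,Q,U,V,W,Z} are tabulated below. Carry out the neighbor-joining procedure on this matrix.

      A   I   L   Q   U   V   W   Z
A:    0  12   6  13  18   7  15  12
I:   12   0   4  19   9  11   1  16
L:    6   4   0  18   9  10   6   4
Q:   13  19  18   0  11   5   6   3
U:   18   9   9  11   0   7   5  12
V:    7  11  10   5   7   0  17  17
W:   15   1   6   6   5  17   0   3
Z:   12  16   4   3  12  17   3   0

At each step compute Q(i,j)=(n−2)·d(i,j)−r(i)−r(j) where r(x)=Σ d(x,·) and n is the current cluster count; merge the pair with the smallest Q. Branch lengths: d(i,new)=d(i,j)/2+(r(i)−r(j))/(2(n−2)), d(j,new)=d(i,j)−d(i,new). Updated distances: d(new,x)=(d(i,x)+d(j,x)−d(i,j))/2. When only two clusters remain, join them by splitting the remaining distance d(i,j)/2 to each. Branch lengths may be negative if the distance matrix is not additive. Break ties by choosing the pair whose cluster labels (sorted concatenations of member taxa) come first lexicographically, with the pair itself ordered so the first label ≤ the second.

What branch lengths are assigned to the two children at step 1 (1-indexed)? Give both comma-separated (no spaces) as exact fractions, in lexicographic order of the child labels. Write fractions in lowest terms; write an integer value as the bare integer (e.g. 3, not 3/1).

13/6,5/6

step 1: merge (Q,Z) at d=3, Q=-124; branch lengths Q→13/6, Z→5/6; new cluster QZ
  updated: d(A,QZ)=11, d(I,QZ)=16, d(L,QZ)=19/2, d(QZ,U)=10, d(QZ,V)=19/2, d(QZ,W)=3
step 2: merge (A,V) at d=7, Q=-191/2; branch lengths A→17/4, V→11/4; new cluster AV
  updated: d(AV,I)=8, d(AV,L)=9/2, d(AV,QZ)=27/4, d(AV,U)=9, d(AV,W)=25/2
step 3: merge (I,W) at d=1, Q=-123/2; branch lengths I→29/16, W→-13/16; new cluster IW
  updated: d(AV,IW)=39/4, d(IW,L)=9/2, d(IW,QZ)=9, d(IW,U)=13/2
step 4: merge (AV,QZ) at d=27/4, Q=-45; branch lengths AV→5/2, QZ→17/4; new cluster AQVZ
  updated: d(AQVZ,IW)=6, d(AQVZ,L)=29/8, d(AQVZ,U)=49/8
step 5: merge (AQVZ,L) at d=29/8, Q=-205/8; branch lengths AQVZ→47/32, L→69/32; new cluster ALQVZ
  updated: d(ALQVZ,IW)=55/16, d(ALQVZ,U)=23/4
step 6: merge (ALQVZ,IW) at d=55/16, Q=-251/16; branch lengths ALQVZ→43/32, IW→67/32; new cluster AILQVWZ
  updated: d(AILQVWZ,U)=141/32
step 7: merge (AILQVWZ,U) at d=141/32; branch lengths AILQVWZ→141/64, U→141/64; new cluster AILQUVWZ
final tree: (((((A:17/4,V:11/4):5/2,(Q:13/6,Z:5/6):17/4):47/32,L:69/32):43/32,(I:29/16,W:-13/16):67/32):141/64,U:141/64)
total length: 935/32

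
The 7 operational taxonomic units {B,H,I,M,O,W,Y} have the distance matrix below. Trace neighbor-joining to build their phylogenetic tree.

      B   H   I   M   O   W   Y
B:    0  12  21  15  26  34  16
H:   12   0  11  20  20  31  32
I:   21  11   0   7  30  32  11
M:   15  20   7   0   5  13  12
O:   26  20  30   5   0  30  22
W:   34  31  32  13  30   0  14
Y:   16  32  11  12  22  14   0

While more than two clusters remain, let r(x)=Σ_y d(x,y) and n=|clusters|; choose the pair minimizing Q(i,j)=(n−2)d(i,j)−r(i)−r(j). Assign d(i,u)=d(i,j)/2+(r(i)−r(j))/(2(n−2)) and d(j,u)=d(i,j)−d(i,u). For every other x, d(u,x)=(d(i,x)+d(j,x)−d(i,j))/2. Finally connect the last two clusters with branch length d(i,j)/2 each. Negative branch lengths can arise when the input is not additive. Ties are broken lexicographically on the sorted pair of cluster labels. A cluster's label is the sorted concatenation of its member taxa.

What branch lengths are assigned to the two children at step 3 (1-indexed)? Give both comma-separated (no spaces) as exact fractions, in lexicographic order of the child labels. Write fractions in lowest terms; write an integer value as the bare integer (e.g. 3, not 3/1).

95/24,139/24

step 1: merge (W,Y) at d=14, Q=-191; branch lengths W→117/10, Y→23/10; new cluster WY
  updated: d(B,WY)=18, d(H,WY)=49/2, d(I,WY)=29/2, d(M,WY)=11/2, d(O,WY)=19
step 2: merge (M,O) at d=5, Q=-265/2; branch lengths M→-55/16, O→135/16; new cluster MO
  updated: d(B,MO)=18, d(H,MO)=35/2, d(I,MO)=16, d(MO,WY)=39/4
step 3: merge (MO,WY) at d=39/4, Q=-395/4; branch lengths MO→95/24, WY→139/24; new cluster MOWY
  updated: d(B,MOWY)=105/8, d(H,MOWY)=129/8, d(I,MOWY)=83/8
step 4: merge (B,H) at d=12, Q=-245/4; branch lengths B→31/4, H→17/4; new cluster BH
  updated: d(BH,I)=10, d(BH,MOWY)=69/8
step 5: merge (BH,I) at d=10, Q=-29; branch lengths BH→33/8, I→47/8; new cluster BHI
  updated: d(BHI,MOWY)=9/2
step 6: merge (BHI,MOWY) at d=9/2; branch lengths BHI→9/4, MOWY→9/4; new cluster BHIMOWY
final tree: (((B:31/4,H:17/4):33/8,I:47/8):9/4,((M:-55/16,O:135/16):95/24,(W:117/10,Y:23/10):139/24):9/4)
total length: 221/4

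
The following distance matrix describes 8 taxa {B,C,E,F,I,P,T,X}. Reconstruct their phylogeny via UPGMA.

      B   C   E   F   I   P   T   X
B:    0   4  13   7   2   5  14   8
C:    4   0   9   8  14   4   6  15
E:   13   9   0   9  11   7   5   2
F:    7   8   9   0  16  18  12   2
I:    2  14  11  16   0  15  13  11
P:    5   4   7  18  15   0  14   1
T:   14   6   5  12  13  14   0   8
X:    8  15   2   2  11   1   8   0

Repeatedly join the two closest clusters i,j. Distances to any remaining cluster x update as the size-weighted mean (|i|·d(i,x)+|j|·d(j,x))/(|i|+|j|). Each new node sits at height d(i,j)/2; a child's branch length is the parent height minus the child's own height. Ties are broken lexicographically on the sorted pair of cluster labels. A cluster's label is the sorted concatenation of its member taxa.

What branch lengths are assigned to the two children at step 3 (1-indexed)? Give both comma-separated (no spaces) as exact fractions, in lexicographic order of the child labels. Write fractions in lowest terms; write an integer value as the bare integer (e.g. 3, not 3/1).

step 1: merge (P,X) at d=1; branch lengths P→1/2, X→1/2; new cluster PX
  updated: d(B,PX)=13/2, d(C,PX)=19/2, d(E,PX)=9/2, d(F,PX)=10, d(I,PX)=13, d(PX,T)=11
step 2: merge (B,I) at d=2; branch lengths B→1, I→1; new cluster BI
  updated: d(BI,C)=9, d(BI,E)=12, d(BI,F)=23/2, d(BI,PX)=39/4, d(BI,T)=27/2
step 3: merge (E,PX) at d=9/2; branch lengths E→9/4, PX→7/4; new cluster EPX
  updated: d(BI,EPX)=21/2, d(C,EPX)=28/3, d(EPX,F)=29/3, d(EPX,T)=9
step 4: merge (C,T) at d=6; branch lengths C→3, T→3; new cluster CT
  updated: d(BI,CT)=45/4, d(CT,EPX)=55/6, d(CT,F)=10
step 5: merge (CT,EPX) at d=55/6; branch lengths CT→19/12, EPX→7/3; new cluster CEPTX
  updated: d(BI,CEPTX)=54/5, d(CEPTX,F)=49/5
step 6: merge (CEPTX,F) at d=49/5; branch lengths CEPTX→19/60, F→49/10; new cluster CEFPTX
  updated: d(BI,CEFPTX)=131/12
step 7: merge (BI,CEFPTX) at d=131/12; branch lengths BI→107/24, CEFPTX→67/120; new cluster BCEFIPTX
final tree: ((B:1,I:1):107/24,(((C:3,T:3):19/12,(E:9/4,(P:1/2,X:1/2):7/4):7/3):19/60,F:49/10):67/120)
total length: 543/20

9/4,7/4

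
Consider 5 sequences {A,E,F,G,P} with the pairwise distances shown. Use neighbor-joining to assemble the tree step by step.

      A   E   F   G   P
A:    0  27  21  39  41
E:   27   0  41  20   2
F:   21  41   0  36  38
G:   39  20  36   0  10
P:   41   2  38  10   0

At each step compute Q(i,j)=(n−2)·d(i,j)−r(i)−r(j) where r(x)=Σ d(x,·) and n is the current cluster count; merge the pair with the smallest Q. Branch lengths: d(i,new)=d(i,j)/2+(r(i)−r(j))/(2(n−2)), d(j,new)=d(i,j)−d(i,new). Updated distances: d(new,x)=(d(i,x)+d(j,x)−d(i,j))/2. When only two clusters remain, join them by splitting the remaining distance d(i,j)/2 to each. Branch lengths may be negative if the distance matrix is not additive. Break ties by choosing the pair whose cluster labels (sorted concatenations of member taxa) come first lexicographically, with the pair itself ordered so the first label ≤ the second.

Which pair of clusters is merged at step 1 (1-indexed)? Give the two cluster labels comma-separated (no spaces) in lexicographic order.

1. join A+F (d=21, Q=-201) ⇒ AF; edges |A|=55/6, |F|=71/6
  updated: d(AF,E)=47/2, d(AF,G)=27, d(AF,P)=29
2. join AF+G (d=27, Q=-165/2) ⇒ AFG; edges |AF|=153/8, |G|=63/8
  updated: d(AFG,E)=33/4, d(AFG,P)=6
3. join AFG+E (d=33/4, Q=-65/4) ⇒ AEFG; edges |AFG|=49/8, |E|=17/8
  updated: d(AEFG,P)=-1/8
4. join AEFG+P (d=-1/8) ⇒ AEFGP; edges |AEFG|=-1/16, |P|=-1/16
final tree: ((((A:55/6,F:71/6):153/8,G:63/8):49/8,E:17/8):-1/16,P:-1/16)
total length: 449/8

A,F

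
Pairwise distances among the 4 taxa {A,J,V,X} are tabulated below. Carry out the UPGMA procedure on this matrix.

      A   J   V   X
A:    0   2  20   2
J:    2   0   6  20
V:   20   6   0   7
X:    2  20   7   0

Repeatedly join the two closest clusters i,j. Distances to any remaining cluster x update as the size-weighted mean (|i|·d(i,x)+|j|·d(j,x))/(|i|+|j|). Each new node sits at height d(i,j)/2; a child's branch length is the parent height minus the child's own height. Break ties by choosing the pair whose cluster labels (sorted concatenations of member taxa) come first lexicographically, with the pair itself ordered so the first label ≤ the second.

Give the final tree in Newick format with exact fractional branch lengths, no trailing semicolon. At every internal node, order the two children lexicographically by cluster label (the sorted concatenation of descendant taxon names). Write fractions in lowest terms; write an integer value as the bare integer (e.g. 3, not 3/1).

((A:1,J:1):5,(V:7/2,X:7/2):5/2)

step 1: merge (A,J) at d=2; branch lengths A→1, J→1; new cluster AJ
  updated: d(AJ,V)=13, d(AJ,X)=11
step 2: merge (V,X) at d=7; branch lengths V→7/2, X→7/2; new cluster VX
  updated: d(AJ,VX)=12
step 3: merge (AJ,VX) at d=12; branch lengths AJ→5, VX→5/2; new cluster AJVX
final tree: ((A:1,J:1):5,(V:7/2,X:7/2):5/2)
total length: 33/2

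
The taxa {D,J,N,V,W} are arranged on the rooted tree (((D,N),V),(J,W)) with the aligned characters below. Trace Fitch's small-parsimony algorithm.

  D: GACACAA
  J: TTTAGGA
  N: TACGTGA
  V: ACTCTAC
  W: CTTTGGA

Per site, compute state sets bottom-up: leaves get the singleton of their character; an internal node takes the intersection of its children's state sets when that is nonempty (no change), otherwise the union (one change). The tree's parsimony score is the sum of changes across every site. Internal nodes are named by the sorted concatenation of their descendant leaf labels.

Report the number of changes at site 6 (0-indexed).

site 0, node DN: D={G} ∪ N={T} → {G,T} (+1)
site 0, node DNV: DN={G,T} ∪ V={A} → {A,G,T} (+1)
site 0, node JW: J={T} ∪ W={C} → {C,T} (+1)
site 0, node DJNVW: DNV={A,G,T} ∩ JW={C,T} → {T} (+0)
site 1, node DN: D={A} ∩ N={A} → {A} (+0)
site 1, node DNV: DN={A} ∪ V={C} → {A,C} (+1)
site 1, node JW: J={T} ∩ W={T} → {T} (+0)
site 1, node DJNVW: DNV={A,C} ∪ JW={T} → {A,C,T} (+1)
site 2, node DN: D={C} ∩ N={C} → {C} (+0)
site 2, node DNV: DN={C} ∪ V={T} → {C,T} (+1)
site 2, node JW: J={T} ∩ W={T} → {T} (+0)
site 2, node DJNVW: DNV={C,T} ∩ JW={T} → {T} (+0)
site 3, node DN: D={A} ∪ N={G} → {A,G} (+1)
site 3, node DNV: DN={A,G} ∪ V={C} → {A,C,G} (+1)
site 3, node JW: J={A} ∪ W={T} → {A,T} (+1)
site 3, node DJNVW: DNV={A,C,G} ∩ JW={A,T} → {A} (+0)
site 4, node DN: D={C} ∪ N={T} → {C,T} (+1)
site 4, node DNV: DN={C,T} ∩ V={T} → {T} (+0)
site 4, node JW: J={G} ∩ W={G} → {G} (+0)
site 4, node DJNVW: DNV={T} ∪ JW={G} → {G,T} (+1)
site 5, node DN: D={A} ∪ N={G} → {A,G} (+1)
site 5, node DNV: DN={A,G} ∩ V={A} → {A} (+0)
site 5, node JW: J={G} ∩ W={G} → {G} (+0)
site 5, node DJNVW: DNV={A} ∪ JW={G} → {A,G} (+1)
site 6, node DN: D={A} ∩ N={A} → {A} (+0)
site 6, node DNV: DN={A} ∪ V={C} → {A,C} (+1)
site 6, node JW: J={A} ∩ W={A} → {A} (+0)
site 6, node DJNVW: DNV={A,C} ∩ JW={A} → {A} (+0)
per-site changes: [3, 2, 1, 3, 2, 2, 1]; total = 14

1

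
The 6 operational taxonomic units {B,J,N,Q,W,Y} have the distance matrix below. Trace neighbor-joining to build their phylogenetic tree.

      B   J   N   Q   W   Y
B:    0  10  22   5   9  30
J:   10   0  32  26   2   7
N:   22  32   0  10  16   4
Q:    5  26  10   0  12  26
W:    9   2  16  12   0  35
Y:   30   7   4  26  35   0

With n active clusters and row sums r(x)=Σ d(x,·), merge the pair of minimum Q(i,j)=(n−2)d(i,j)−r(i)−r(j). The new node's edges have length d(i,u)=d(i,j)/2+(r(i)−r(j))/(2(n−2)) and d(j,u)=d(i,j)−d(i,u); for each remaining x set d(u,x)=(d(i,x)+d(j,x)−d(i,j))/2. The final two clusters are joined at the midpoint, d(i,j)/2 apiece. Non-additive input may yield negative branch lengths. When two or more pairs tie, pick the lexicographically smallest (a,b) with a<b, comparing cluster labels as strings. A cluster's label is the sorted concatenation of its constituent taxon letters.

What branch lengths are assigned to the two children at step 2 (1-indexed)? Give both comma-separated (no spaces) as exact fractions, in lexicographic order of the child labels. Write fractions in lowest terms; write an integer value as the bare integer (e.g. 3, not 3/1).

5/2,-1/2

iteration 1: select N,Y (d=4, Q=-170); attach at lengths (-1/4, 17/4); label the merged cluster NY
  updated: d(B,NY)=24, d(J,NY)=35/2, d(NY,Q)=16, d(NY,W)=47/2
iteration 2: select J,W (d=2, Q=-96); attach at lengths (5/2, -1/2); label the merged cluster JW
  updated: d(B,JW)=17/2, d(JW,NY)=39/2, d(JW,Q)=18
iteration 3: select B,JW (d=17/2, Q=-133/2); attach at lengths (17/8, 51/8); label the merged cluster BJW
  updated: d(BJW,NY)=35/2, d(BJW,Q)=29/4
iteration 4: select BJW,NY (d=35/2, Q=-163/4); attach at lengths (35/8, 105/8); label the merged cluster BJNWY
  updated: d(BJNWY,Q)=23/8
iteration 5: select BJNWY,Q (d=23/8); attach at lengths (23/16, 23/16); label the merged cluster BJNQWY
final tree: (((B:17/8,(J:5/2,W:-1/2):51/8):35/8,(N:-1/4,Y:17/4):105/8):23/16,Q:23/16)
total length: 279/8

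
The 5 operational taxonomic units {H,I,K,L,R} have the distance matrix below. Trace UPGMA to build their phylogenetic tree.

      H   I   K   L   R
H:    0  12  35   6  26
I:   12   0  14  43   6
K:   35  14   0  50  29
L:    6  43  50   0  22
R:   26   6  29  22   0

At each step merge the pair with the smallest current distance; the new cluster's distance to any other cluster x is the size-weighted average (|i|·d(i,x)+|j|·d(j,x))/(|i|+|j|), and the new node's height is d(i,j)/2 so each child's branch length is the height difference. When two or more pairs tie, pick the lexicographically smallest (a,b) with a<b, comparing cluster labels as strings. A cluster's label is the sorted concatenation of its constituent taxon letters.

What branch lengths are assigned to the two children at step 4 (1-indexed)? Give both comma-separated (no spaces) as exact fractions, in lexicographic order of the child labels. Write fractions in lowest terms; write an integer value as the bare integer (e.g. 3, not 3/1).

step 1: merge (H,L) at d=6; branch lengths H→3, L→3; new cluster HL
  updated: d(HL,I)=55/2, d(HL,K)=85/2, d(HL,R)=24
step 2: merge (I,R) at d=6; branch lengths I→3, R→3; new cluster IR
  updated: d(HL,IR)=103/4, d(IR,K)=43/2
step 3: merge (IR,K) at d=43/2; branch lengths IR→31/4, K→43/4; new cluster IKR
  updated: d(HL,IKR)=94/3
step 4: merge (HL,IKR) at d=94/3; branch lengths HL→38/3, IKR→59/12; new cluster HIKLR
final tree: ((H:3,L:3):38/3,((I:3,R:3):31/4,K:43/4):59/12)
total length: 577/12

38/3,59/12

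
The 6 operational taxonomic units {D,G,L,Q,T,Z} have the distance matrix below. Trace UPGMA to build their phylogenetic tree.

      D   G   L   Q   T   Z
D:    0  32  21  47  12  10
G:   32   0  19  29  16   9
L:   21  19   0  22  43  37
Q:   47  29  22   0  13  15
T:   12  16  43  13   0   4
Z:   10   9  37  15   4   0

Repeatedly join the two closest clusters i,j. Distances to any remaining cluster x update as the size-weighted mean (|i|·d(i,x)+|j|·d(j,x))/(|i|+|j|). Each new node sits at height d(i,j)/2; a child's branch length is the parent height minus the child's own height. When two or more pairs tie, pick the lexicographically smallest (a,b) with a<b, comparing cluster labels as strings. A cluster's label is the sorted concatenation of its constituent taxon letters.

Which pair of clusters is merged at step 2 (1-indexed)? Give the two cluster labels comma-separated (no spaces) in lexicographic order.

iteration 1: select T,Z (d=4); attach at lengths (2, 2); label the merged cluster TZ
  updated: d(D,TZ)=11, d(G,TZ)=25/2, d(L,TZ)=40, d(Q,TZ)=14
iteration 2: select D,TZ (d=11); attach at lengths (11/2, 7/2); label the merged cluster DTZ
  updated: d(DTZ,G)=19, d(DTZ,L)=101/3, d(DTZ,Q)=25
iteration 3: select DTZ,G (d=19); attach at lengths (4, 19/2); label the merged cluster DGTZ
  updated: d(DGTZ,L)=30, d(DGTZ,Q)=26
iteration 4: select L,Q (d=22); attach at lengths (11, 11); label the merged cluster LQ
  updated: d(DGTZ,LQ)=28
iteration 5: select DGTZ,LQ (d=28); attach at lengths (9/2, 3); label the merged cluster DGLQTZ
final tree: (((D:11/2,(T:2,Z:2):7/2):4,G:19/2):9/2,(L:11,Q:11):3)
total length: 56

D,TZ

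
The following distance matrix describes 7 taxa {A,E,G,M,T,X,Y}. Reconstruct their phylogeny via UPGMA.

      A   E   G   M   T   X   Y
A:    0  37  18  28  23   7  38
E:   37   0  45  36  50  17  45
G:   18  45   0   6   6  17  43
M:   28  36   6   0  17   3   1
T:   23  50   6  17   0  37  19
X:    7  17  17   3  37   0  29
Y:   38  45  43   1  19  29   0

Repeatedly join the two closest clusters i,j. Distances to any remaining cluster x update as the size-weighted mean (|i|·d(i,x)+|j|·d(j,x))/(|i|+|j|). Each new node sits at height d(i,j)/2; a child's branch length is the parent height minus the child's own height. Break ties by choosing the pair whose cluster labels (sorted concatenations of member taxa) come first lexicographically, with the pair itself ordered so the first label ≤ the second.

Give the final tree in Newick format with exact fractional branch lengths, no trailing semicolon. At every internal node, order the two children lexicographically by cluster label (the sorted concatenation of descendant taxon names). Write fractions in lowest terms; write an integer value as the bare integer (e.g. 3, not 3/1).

(((A:7/2,X:7/2):137/16,((G:3,T:3):61/8,(M:1/2,Y:1/2):81/8):23/16):341/48,E:115/6)

1. join M+Y (d=1) ⇒ MY; edges |M|=1/2, |Y|=1/2
  updated: d(A,MY)=33, d(E,MY)=81/2, d(G,MY)=49/2, d(MY,T)=18, d(MY,X)=16
2. join G+T (d=6) ⇒ GT; edges |G|=3, |T|=3
  updated: d(A,GT)=41/2, d(E,GT)=95/2, d(GT,MY)=85/4, d(GT,X)=27
3. join A+X (d=7) ⇒ AX; edges |A|=7/2, |X|=7/2
  updated: d(AX,E)=27, d(AX,GT)=95/4, d(AX,MY)=49/2
4. join GT+MY (d=85/4) ⇒ GMTY; edges |GT|=61/8, |MY|=81/8
  updated: d(AX,GMTY)=193/8, d(E,GMTY)=44
5. join AX+GMTY (d=193/8) ⇒ AGMTXY; edges |AX|=137/16, |GMTY|=23/16
  updated: d(AGMTXY,E)=115/3
6. join AGMTXY+E (d=115/3) ⇒ AEGMTXY; edges |AGMTXY|=341/48, |E|=115/6
final tree: (((A:7/2,X:7/2):137/16,((G:3,T:3):61/8,(M:1/2,Y:1/2):81/8):23/16):341/48,E:115/6)
total length: 3265/48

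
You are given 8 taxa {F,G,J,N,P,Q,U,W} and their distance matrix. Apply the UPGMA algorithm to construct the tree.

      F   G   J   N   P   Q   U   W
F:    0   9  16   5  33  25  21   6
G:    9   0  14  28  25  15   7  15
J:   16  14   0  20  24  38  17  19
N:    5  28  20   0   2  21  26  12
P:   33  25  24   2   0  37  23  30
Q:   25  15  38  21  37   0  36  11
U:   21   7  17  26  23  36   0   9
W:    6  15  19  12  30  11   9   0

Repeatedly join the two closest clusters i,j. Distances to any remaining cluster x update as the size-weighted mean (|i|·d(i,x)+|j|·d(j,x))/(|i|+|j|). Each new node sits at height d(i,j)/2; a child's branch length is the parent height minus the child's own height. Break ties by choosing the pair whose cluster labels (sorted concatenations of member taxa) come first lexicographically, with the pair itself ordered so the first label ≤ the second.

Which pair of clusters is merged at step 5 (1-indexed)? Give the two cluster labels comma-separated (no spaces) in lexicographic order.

1. join N+P (d=2) ⇒ NP; edges |N|=1, |P|=1
  updated: d(F,NP)=19, d(G,NP)=53/2, d(J,NP)=22, d(NP,Q)=29, d(NP,U)=49/2, d(NP,W)=21
2. join F+W (d=6) ⇒ FW; edges |F|=3, |W|=3
  updated: d(FW,G)=12, d(FW,J)=35/2, d(FW,NP)=20, d(FW,Q)=18, d(FW,U)=15
3. join G+U (d=7) ⇒ GU; edges |G|=7/2, |U|=7/2
  updated: d(FW,GU)=27/2, d(GU,J)=31/2, d(GU,NP)=51/2, d(GU,Q)=51/2
4. join FW+GU (d=27/2) ⇒ FGUW; edges |FW|=15/4, |GU|=13/4
  updated: d(FGUW,J)=33/2, d(FGUW,NP)=91/4, d(FGUW,Q)=87/4
5. join FGUW+J (d=33/2) ⇒ FGJUW; edges |FGUW|=3/2, |J|=33/4
  updated: d(FGJUW,NP)=113/5, d(FGJUW,Q)=25
6. join FGJUW+NP (d=113/5) ⇒ FGJNPUW; edges |FGJUW|=61/20, |NP|=103/10
  updated: d(FGJNPUW,Q)=183/7
7. join FGJNPUW+Q (d=183/7) ⇒ FGJNPQUW; edges |FGJNPUW|=62/35, |Q|=183/14
final tree: (((((F:3,W:3):15/4,(G:7/2,U:7/2):13/4):3/2,J:33/4):61/20,(N:1,P:1):103/10):62/35,Q:183/14)
total length: 2098/35

FGUW,J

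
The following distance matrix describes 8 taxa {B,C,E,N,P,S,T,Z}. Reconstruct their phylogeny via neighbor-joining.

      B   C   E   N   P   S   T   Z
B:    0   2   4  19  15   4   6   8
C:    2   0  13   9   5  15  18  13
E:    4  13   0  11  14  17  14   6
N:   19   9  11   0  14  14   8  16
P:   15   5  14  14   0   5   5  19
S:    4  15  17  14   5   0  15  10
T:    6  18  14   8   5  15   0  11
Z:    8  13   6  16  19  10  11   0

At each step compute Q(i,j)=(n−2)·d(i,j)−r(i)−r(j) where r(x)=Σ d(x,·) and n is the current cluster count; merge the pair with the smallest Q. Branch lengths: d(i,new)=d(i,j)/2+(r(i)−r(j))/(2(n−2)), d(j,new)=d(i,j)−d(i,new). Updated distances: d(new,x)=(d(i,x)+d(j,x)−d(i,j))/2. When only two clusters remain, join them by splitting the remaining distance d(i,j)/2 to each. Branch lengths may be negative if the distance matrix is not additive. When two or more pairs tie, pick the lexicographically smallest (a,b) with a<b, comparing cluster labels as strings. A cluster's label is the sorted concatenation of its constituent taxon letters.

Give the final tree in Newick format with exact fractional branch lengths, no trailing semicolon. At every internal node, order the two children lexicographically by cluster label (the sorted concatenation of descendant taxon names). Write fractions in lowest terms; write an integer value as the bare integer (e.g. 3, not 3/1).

((((B:-5/12,C:29/12):39/16,(E:5/2,Z:7/2):49/16):31/16,(N:5,T:3):37/16):51/32,(P:9/4,S:11/4):51/32)

step 1: merge (P,S) at d=5, Q=-127; branch lengths P→9/4, S→11/4; new cluster PS
  updated: d(B,PS)=7, d(C,PS)=15/2, d(E,PS)=13, d(N,PS)=23/2, d(PS,T)=15/2, d(PS,Z)=12
step 2: merge (N,T) at d=8, Q=-99; branch lengths N→5, T→3; new cluster NT
  updated: d(B,NT)=17/2, d(C,NT)=19/2, d(E,NT)=17/2, d(NT,PS)=11/2, d(NT,Z)=19/2
step 3: merge (E,Z) at d=6, Q=-69; branch lengths E→5/2, Z→7/2; new cluster EZ
  updated: d(B,EZ)=3, d(C,EZ)=10, d(EZ,NT)=6, d(EZ,PS)=19/2
step 4: merge (B,C) at d=2, Q=-87/2; branch lengths B→-5/12, C→29/12; new cluster BC
  updated: d(BC,EZ)=11/2, d(BC,NT)=8, d(BC,PS)=25/4
step 5: merge (BC,EZ) at d=11/2, Q=-119/4; branch lengths BC→39/16, EZ→49/16; new cluster BCEZ
  updated: d(BCEZ,NT)=17/4, d(BCEZ,PS)=41/8
step 6: merge (BCEZ,NT) at d=17/4, Q=-119/8; branch lengths BCEZ→31/16, NT→37/16; new cluster BCENTZ
  updated: d(BCENTZ,PS)=51/16
step 7: merge (BCENTZ,PS) at d=51/16; branch lengths BCENTZ→51/32, PS→51/32; new cluster BCENPSTZ
final tree: ((((B:-5/12,C:29/12):39/16,(E:5/2,Z:7/2):49/16):31/16,(N:5,T:3):37/16):51/32,(P:9/4,S:11/4):51/32)
total length: 543/16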